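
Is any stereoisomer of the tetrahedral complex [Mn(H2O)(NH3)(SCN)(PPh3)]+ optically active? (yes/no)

yes

In a tetrahedral complex all four positions are equivalent and every pair of ligands is adjacent — there is no cis/trans distinction.
Only one geometric arrangement is possible; it has no improper symmetry element, so it exists as a pair of enantiomers (2 stereoisomers).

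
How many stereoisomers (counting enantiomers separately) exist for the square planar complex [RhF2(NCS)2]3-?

A square has two trans pairs of vertices; adjacent vertices are cis.
Systematic placement gives 2 geometric isomers: F cis; F trans.
Each arrangement has an internal mirror plane or centre of symmetry, so none is chiral.

2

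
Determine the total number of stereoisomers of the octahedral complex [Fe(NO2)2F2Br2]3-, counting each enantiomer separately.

6

In an octahedral complex each vertex has one trans partner and four cis neighbours.
Systematic placement gives 5 geometric isomers: NO2 trans, F trans, Br trans; NO2 cis, F cis, Br trans; NO2 trans, F cis, Br cis; NO2 cis, F cis, Br cis (chiral); NO2 cis, F trans, Br cis.
One of these lacks any improper symmetry element and so occurs as an enantiomeric pair, giving 5 + 1 = 6 stereoisomers in total.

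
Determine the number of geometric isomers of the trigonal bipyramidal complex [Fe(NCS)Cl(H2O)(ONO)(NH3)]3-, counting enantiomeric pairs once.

Placing the ligands in turn and identifying arrangements related by rotation or reflection leaves 10 distinct geometric isomers.

10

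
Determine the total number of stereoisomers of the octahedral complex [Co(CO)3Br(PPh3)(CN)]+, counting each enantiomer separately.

An octahedron has six vertices in three trans pairs; every non-trans pair is cis.
Working through the distinct placements yields 4 geometric isomers: CO mer (3 arrangements); CO fac (chiral).
One of these lacks any improper symmetry element and so occurs as an enantiomeric pair, giving 4 + 1 = 5 stereoisomers in total.

5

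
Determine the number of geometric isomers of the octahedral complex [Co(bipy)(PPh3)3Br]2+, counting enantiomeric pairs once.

Each bipy is bidentate and must span two cis positions.
Systematic placement gives 2 geometric isomers: PPh3 fac; PPh3 mer.

2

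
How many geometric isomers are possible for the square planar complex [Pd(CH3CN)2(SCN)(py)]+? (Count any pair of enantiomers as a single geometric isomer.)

In a square planar complex each vertex has one trans partner and two cis neighbours.
There are 2 geometric isomers: CH3CN cis; CH3CN trans.

2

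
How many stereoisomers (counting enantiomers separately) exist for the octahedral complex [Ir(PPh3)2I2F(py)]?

8

Systematic placement gives 6 geometric isomers: PPh3 cis, I cis (3 arrangements, 2 chiral); PPh3 trans, I cis; PPh3 cis, I trans; PPh3 trans, I trans.
Of these, 2 lack any improper symmetry element and so occur as enantiomeric pairs, giving 6 + 2 = 8 stereoisomers in total.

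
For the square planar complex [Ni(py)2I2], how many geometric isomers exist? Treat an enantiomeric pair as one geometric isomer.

In a square planar complex each vertex has one trans partner and two cis neighbours.
Working through the distinct placements yields 2 geometric isomers: py cis; py trans.

2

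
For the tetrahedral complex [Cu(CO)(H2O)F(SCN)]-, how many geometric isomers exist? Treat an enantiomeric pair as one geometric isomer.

All four vertices of a tetrahedron are equivalent and mutually adjacent, so cis/trans isomerism cannot arise.
Only one geometric arrangement is possible; it has no improper symmetry element, so it exists as a pair of enantiomers (2 stereoisomers).

1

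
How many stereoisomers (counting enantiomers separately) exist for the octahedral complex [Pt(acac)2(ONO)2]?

The six octahedral sites form three mutually perpendicular trans pairs.
Each acac is bidentate and must span two cis positions.
Systematic placement gives 2 geometric isomers: ONO trans; ONO cis (chiral).
One of these lacks any improper symmetry element and so occurs as an enantiomeric pair, giving 2 + 1 = 3 stereoisomers in total.

3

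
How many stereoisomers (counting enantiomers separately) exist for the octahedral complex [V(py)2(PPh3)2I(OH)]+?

8

In an octahedral complex each vertex has one trans partner and four cis neighbours.
The distinct arrangements are (6 in all): py trans, PPh3 trans; py cis, PPh3 cis (3 arrangements, 2 chiral); py trans, PPh3 cis; py cis, PPh3 trans.
Of these, 2 lack any improper symmetry element and so occur as enantiomeric pairs, giving 6 + 2 = 8 stereoisomers in total.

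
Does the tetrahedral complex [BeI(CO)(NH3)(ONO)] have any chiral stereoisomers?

yes

In a tetrahedral complex all four positions are equivalent and every pair of ligands is adjacent — there is no cis/trans distinction.
Only one geometric arrangement is possible; it has no improper symmetry element, so it exists as a pair of enantiomers (2 stereoisomers).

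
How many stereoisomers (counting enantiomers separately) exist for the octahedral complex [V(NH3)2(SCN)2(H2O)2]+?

6

The six octahedral sites form three mutually perpendicular trans pairs.
Working through the distinct placements yields 5 geometric isomers: NH3 trans, SCN trans, H2O trans; NH3 cis, SCN cis, H2O trans; NH3 cis, SCN trans, H2O cis; NH3 cis, SCN cis, H2O cis (chiral); NH3 trans, SCN cis, H2O cis.
One of these lacks any improper symmetry element and so occurs as an enantiomeric pair, giving 5 + 1 = 6 stereoisomers in total.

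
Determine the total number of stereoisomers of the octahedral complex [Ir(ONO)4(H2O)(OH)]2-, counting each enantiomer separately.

The six octahedral sites form three mutually perpendicular trans pairs.
Working through the distinct placements yields 2 geometric isomers: H2O and OH mutually trans; H2O and OH mutually cis.
Each arrangement has an internal mirror plane or centre of symmetry, so none is chiral.

2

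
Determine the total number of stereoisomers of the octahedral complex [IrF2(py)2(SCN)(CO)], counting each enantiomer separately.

An octahedron has six vertices in three trans pairs; every non-trans pair is cis.
The distinct arrangements are (6 in all): F cis, py trans; F cis, py cis (3 arrangements, 2 chiral); F trans, py trans; F trans, py cis.
Of these, 2 lack any improper symmetry element and so occur as enantiomeric pairs, giving 6 + 2 = 8 stereoisomers in total.

8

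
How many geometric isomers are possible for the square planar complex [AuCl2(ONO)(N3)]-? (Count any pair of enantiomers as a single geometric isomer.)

A square has two trans pairs of vertices; adjacent vertices are cis.
Systematic placement gives 2 geometric isomers: Cl cis; Cl trans.

2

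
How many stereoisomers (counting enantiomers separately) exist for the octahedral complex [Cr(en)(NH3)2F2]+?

An octahedron has six vertices in three trans pairs; every non-trans pair is cis.
Each en is bidentate and must span two cis positions.
Systematic placement gives 3 geometric isomers: NH3 cis, F trans; NH3 cis, F cis (chiral); NH3 trans, F cis.
One of these lacks any improper symmetry element and so occurs as an enantiomeric pair, giving 3 + 1 = 4 stereoisomers in total.

4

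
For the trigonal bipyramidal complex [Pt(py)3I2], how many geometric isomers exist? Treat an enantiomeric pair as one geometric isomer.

There are 3 geometric isomers: I both axial; I one axial, one equatorial; I both equatorial.

3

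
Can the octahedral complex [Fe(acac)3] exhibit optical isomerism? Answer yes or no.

In an octahedral complex each vertex has one trans partner and four cis neighbours.
Each acac is bidentate and must span two cis positions.
Only one geometric arrangement is possible; it has no improper symmetry element, so it exists as a pair of enantiomers (2 stereoisomers).

yes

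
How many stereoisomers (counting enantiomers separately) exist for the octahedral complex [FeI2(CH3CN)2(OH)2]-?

6

Systematic placement gives 5 geometric isomers: I trans, CH3CN trans, OH trans; I cis, CH3CN trans, OH cis; I cis, CH3CN cis, OH trans; I cis, CH3CN cis, OH cis (chiral); I trans, CH3CN cis, OH cis.
One of these lacks any improper symmetry element and so occurs as an enantiomeric pair, giving 5 + 1 = 6 stereoisomers in total.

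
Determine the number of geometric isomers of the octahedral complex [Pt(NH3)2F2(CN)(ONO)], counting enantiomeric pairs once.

An octahedron has six vertices in three trans pairs; every non-trans pair is cis.
Working through the distinct placements yields 6 geometric isomers: NH3 cis, F cis (3 arrangements, 2 chiral); NH3 trans, F cis; NH3 cis, F trans; NH3 trans, F trans.

6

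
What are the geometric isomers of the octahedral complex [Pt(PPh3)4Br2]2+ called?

cis and trans

An octahedron has six vertices in three trans pairs; every non-trans pair is cis.
Systematic placement gives 2 geometric isomers: Br trans; Br cis.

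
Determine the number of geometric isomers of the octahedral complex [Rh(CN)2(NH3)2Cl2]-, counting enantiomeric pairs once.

5

The distinct arrangements are (5 in all): CN trans, NH3 trans, Cl trans; CN trans, NH3 cis, Cl cis; CN cis, NH3 trans, Cl cis; CN cis, NH3 cis, Cl cis (chiral); CN cis, NH3 cis, Cl trans.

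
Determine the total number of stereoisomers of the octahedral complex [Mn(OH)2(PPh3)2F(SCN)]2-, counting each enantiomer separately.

An octahedron has six vertices in three trans pairs; every non-trans pair is cis.
Working through the distinct placements yields 6 geometric isomers: OH cis, PPh3 cis (3 arrangements, 2 chiral); OH cis, PPh3 trans; OH trans, PPh3 cis; OH trans, PPh3 trans.
Of these, 2 lack any improper symmetry element and so occur as enantiomeric pairs, giving 6 + 2 = 8 stereoisomers in total.

8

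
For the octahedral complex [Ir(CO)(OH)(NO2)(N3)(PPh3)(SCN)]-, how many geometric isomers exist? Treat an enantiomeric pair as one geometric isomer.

15

An octahedron has six vertices in three trans pairs; every non-trans pair is cis.
Systematic enumeration (placing each ligand type in turn and discarding arrangements equivalent by rotation or reflection) gives 15 geometric isomers.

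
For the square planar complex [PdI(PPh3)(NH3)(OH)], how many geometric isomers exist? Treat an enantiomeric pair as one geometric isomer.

3

The distinct arrangements are (3 in all): (I/OH trans, NH3/PPh3 trans); (I/PPh3 trans, NH3/OH trans); (I/NH3 trans, OH/PPh3 trans).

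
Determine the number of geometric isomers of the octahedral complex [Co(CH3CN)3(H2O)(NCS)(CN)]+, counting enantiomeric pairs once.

4

An octahedron has six vertices in three trans pairs; every non-trans pair is cis.
Working through the distinct placements yields 4 geometric isomers: CH3CN mer (3 arrangements); CH3CN fac (chiral).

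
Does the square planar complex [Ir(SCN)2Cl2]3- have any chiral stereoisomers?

no

In a square planar complex each vertex has one trans partner and two cis neighbours.
The distinct arrangements are (2 in all): SCN cis; SCN trans.
Each arrangement has an internal mirror plane or centre of symmetry, so none is chiral.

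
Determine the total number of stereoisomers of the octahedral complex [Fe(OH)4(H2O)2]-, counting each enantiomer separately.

In an octahedral complex each vertex has one trans partner and four cis neighbours.
The distinct arrangements are (2 in all): H2O trans; H2O cis.
Each arrangement has an internal mirror plane or centre of symmetry, so none is chiral.

2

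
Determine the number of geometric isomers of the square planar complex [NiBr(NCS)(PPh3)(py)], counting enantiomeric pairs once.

A square has two trans pairs of vertices; adjacent vertices are cis.
The distinct arrangements are (3 in all): (Br/PPh3 trans, NCS/py trans); (Br/py trans, NCS/PPh3 trans); (Br/NCS trans, PPh3/py trans).

3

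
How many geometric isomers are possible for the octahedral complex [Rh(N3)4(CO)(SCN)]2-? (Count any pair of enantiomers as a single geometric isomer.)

2

An octahedron has six vertices in three trans pairs; every non-trans pair is cis.
Systematic placement gives 2 geometric isomers: CO and SCN mutually cis; CO and SCN mutually trans.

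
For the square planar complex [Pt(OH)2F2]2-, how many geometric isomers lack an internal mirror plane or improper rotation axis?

In a square planar complex each vertex has one trans partner and two cis neighbours.
Systematic placement gives 2 geometric isomers: OH cis; OH trans.
Each arrangement has an internal mirror plane or centre of symmetry, so none is chiral.

0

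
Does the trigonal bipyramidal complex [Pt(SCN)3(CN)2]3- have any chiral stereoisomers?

A trigonal bipyramid has two axial and three equatorial sites, which are chemically inequivalent.
The distinct arrangements are (3 in all): CN both axial; CN one axial, one equatorial; CN both equatorial.
Each arrangement has an internal mirror plane or centre of symmetry, so none is chiral.

no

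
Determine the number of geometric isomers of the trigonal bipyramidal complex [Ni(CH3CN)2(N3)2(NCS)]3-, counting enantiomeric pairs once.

In a trigonal bipyramid the two axial positions differ from the three equatorial ones.
Exhaustive case analysis gives 5 geometric isomers.

5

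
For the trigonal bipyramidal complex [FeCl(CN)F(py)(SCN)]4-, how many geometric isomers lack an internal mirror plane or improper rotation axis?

10

A trigonal bipyramid has two axial and three equatorial sites, which are chemically inequivalent.
Placing the ligands in turn and identifying arrangements related by rotation or reflection leaves 10 distinct geometric isomers.
Of these, 10 lack any improper symmetry element and so occur as enantiomeric pairs, giving 10 + 10 = 20 stereoisomers in total.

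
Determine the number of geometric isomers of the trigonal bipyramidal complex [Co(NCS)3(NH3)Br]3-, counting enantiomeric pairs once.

In a trigonal bipyramid the two axial positions differ from the three equatorial ones.
Working through the distinct placements yields 4 geometric isomers: NH3 equatorial, Br axial; NH3 axial, Br axial; NH3 equatorial, Br equatorial; NH3 axial, Br equatorial.

4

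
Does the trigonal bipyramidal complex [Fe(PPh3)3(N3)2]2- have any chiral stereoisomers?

no

A trigonal bipyramid has two axial and three equatorial sites, which are chemically inequivalent.
Systematic placement gives 3 geometric isomers: N3 both axial; N3 one axial, one equatorial; N3 both equatorial.
Each arrangement has an internal mirror plane or centre of symmetry, so none is chiral.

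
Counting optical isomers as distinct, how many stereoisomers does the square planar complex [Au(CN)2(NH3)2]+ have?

In a square planar complex each vertex has one trans partner and two cis neighbours.
Systematic placement gives 2 geometric isomers: CN cis; CN trans.
Each arrangement has an internal mirror plane or centre of symmetry, so none is chiral.

2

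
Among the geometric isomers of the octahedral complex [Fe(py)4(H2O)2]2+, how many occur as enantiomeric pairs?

0

Systematic placement gives 2 geometric isomers: H2O trans; H2O cis.
Each arrangement has an internal mirror plane or centre of symmetry, so none is chiral.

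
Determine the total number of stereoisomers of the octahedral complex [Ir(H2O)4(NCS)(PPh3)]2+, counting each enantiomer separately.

2

An octahedron has six vertices in three trans pairs; every non-trans pair is cis.
Working through the distinct placements yields 2 geometric isomers: NCS and PPh3 mutually trans; NCS and PPh3 mutually cis.
Each arrangement has an internal mirror plane or centre of symmetry, so none is chiral.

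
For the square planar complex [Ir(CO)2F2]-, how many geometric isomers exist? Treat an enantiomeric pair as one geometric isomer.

In a square planar complex each vertex has one trans partner and two cis neighbours.
There are 2 geometric isomers: CO cis; CO trans.

2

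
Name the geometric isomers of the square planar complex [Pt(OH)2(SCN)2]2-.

cis and trans

In a square planar complex each vertex has one trans partner and two cis neighbours.
Systematic placement gives 2 geometric isomers: OH cis; OH trans.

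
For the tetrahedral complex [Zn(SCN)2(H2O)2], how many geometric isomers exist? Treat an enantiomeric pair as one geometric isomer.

1

Only one geometric arrangement is possible.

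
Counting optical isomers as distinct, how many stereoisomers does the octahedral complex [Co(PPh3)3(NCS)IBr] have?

5

The six octahedral sites form three mutually perpendicular trans pairs.
Systematic placement gives 4 geometric isomers: PPh3 mer (3 arrangements); PPh3 fac (chiral).
One of these lacks any improper symmetry element and so occurs as an enantiomeric pair, giving 4 + 1 = 5 stereoisomers in total.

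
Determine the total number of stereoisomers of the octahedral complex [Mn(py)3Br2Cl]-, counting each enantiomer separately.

3

Working through the distinct placements yields 3 geometric isomers: py mer, Br trans; py mer, Br cis; py fac, Br cis.
Each arrangement has an internal mirror plane or centre of symmetry, so none is chiral.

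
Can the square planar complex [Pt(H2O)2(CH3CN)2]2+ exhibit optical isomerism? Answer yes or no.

A square has two trans pairs of vertices; adjacent vertices are cis.
There are 2 geometric isomers: H2O cis; H2O trans.
Each arrangement has an internal mirror plane or centre of symmetry, so none is chiral.

no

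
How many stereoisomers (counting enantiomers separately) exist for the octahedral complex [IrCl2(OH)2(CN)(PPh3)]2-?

The six octahedral sites form three mutually perpendicular trans pairs.
The distinct arrangements are (6 in all): Cl cis, OH cis (3 arrangements, 2 chiral); Cl cis, OH trans; Cl trans, OH cis; Cl trans, OH trans.
Of these, 2 lack any improper symmetry element and so occur as enantiomeric pairs, giving 6 + 2 = 8 stereoisomers in total.

8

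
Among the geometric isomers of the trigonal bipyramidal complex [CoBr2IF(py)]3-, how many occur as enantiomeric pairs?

A trigonal bipyramid has two axial and three equatorial sites, which are chemically inequivalent.
Placing the ligands in turn and identifying arrangements related by rotation or reflection leaves 7 distinct geometric isomers.
Of these, 3 lack any improper symmetry element and so occur as enantiomeric pairs, giving 7 + 3 = 10 stereoisomers in total.

3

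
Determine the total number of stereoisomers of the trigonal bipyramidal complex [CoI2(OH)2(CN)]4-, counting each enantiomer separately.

6

In a trigonal bipyramid the two axial positions differ from the three equatorial ones.
Systematic enumeration (placing each ligand type in turn and discarding arrangements equivalent by rotation or reflection) gives 5 geometric isomers.
One of these lacks any improper symmetry element and so occurs as an enantiomeric pair, giving 5 + 1 = 6 stereoisomers in total.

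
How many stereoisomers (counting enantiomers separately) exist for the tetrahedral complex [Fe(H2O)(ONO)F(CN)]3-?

In a tetrahedral complex all four positions are equivalent and every pair of ligands is adjacent — there is no cis/trans distinction.
Only one geometric arrangement is possible; it has no improper symmetry element, so it exists as a pair of enantiomers (2 stereoisomers).

2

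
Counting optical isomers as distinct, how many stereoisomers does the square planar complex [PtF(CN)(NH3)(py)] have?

A square has two trans pairs of vertices; adjacent vertices are cis.
Working through the distinct placements yields 3 geometric isomers: (CN/NH3 trans, F/py trans); (CN/py trans, F/NH3 trans); (CN/F trans, NH3/py trans).
Each arrangement has an internal mirror plane or centre of symmetry, so none is chiral.

3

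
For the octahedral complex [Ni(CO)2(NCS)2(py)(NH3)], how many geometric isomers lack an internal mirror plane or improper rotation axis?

In an octahedral complex each vertex has one trans partner and four cis neighbours.
The distinct arrangements are (6 in all): CO trans, NCS trans; CO trans, NCS cis; CO cis, NCS cis (3 arrangements, 2 chiral); CO cis, NCS trans.
Of these, 2 lack any improper symmetry element and so occur as enantiomeric pairs, giving 6 + 2 = 8 stereoisomers in total.

2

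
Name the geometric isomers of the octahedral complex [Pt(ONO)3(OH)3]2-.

There are 2 geometric isomers: ONO mer; ONO fac.

fac and mer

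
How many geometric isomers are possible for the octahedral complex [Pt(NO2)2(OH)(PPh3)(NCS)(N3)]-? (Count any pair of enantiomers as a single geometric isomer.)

Placing the ligands in turn and identifying arrangements related by rotation or reflection leaves 9 distinct geometric isomers.

9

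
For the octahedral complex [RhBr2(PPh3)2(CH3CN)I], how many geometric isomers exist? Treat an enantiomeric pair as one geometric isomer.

6

An octahedron has six vertices in three trans pairs; every non-trans pair is cis.
There are 6 geometric isomers: Br trans, PPh3 trans; Br trans, PPh3 cis; Br cis, PPh3 trans; Br cis, PPh3 cis (3 arrangements, 2 chiral).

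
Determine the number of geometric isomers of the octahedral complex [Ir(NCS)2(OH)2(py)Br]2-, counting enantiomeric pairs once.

6

In an octahedral complex each vertex has one trans partner and four cis neighbours.
Working through the distinct placements yields 6 geometric isomers: NCS cis, OH cis (3 arrangements, 2 chiral); NCS cis, OH trans; NCS trans, OH cis; NCS trans, OH trans.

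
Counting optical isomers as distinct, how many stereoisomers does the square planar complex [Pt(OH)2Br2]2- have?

A square has two trans pairs of vertices; adjacent vertices are cis.
The distinct arrangements are (2 in all): OH cis; OH trans.
Each arrangement has an internal mirror plane or centre of symmetry, so none is chiral.

2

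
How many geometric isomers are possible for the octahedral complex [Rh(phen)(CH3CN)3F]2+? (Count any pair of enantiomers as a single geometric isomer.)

In an octahedral complex each vertex has one trans partner and four cis neighbours.
Each phen is bidentate and must span two cis positions.
The distinct arrangements are (2 in all): CH3CN mer; CH3CN fac.

2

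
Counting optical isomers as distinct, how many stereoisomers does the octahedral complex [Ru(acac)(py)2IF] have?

In an octahedral complex each vertex has one trans partner and four cis neighbours.
Each acac is bidentate and must span two cis positions.
There are 4 geometric isomers: py cis (3 arrangements, 2 chiral); py trans.
Of these, 2 lack any improper symmetry element and so occur as enantiomeric pairs, giving 4 + 2 = 6 stereoisomers in total.

6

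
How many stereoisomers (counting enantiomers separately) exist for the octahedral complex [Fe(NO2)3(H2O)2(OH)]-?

3

In an octahedral complex each vertex has one trans partner and four cis neighbours.
Working through the distinct placements yields 3 geometric isomers: NO2 mer, H2O trans; NO2 fac, H2O cis; NO2 mer, H2O cis.
Each arrangement has an internal mirror plane or centre of symmetry, so none is chiral.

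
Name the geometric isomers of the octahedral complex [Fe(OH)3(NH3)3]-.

fac and mer

The six octahedral sites form three mutually perpendicular trans pairs.
The distinct arrangements are (2 in all): OH mer; OH fac.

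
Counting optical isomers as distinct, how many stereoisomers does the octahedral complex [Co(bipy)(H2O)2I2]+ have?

Each bipy is bidentate and must span two cis positions.
The distinct arrangements are (3 in all): H2O trans, I cis; H2O cis, I cis (chiral); H2O cis, I trans.
One of these lacks any improper symmetry element and so occurs as an enantiomeric pair, giving 3 + 1 = 4 stereoisomers in total.

4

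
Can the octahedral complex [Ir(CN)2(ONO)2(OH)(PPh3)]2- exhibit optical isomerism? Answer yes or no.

An octahedron has six vertices in three trans pairs; every non-trans pair is cis.
Working through the distinct placements yields 6 geometric isomers: CN trans, ONO cis; CN trans, ONO trans; CN cis, ONO cis (3 arrangements, 2 chiral); CN cis, ONO trans.
Of these, 2 lack any improper symmetry element and so occur as enantiomeric pairs, giving 6 + 2 = 8 stereoisomers in total.

yes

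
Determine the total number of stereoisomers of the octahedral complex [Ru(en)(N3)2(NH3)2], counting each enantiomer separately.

The six octahedral sites form three mutually perpendicular trans pairs.
Each en is bidentate and must span two cis positions.
Systematic placement gives 3 geometric isomers: N3 trans, NH3 cis; N3 cis, NH3 cis (chiral); N3 cis, NH3 trans.
One of these lacks any improper symmetry element and so occurs as an enantiomeric pair, giving 3 + 1 = 4 stereoisomers in total.

4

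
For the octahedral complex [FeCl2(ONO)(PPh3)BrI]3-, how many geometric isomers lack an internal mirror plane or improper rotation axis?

6

The six octahedral sites form three mutually perpendicular trans pairs.
Systematic enumeration (placing each ligand type in turn and discarding arrangements equivalent by rotation or reflection) gives 9 geometric isomers.
Of these, 6 lack any improper symmetry element and so occur as enantiomeric pairs, giving 9 + 6 = 15 stereoisomers in total.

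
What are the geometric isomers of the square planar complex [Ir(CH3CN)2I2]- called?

There are 2 geometric isomers: CH3CN cis; CH3CN trans.

cis and trans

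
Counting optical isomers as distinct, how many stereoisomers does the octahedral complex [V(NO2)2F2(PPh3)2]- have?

6

The distinct arrangements are (5 in all): NO2 trans, F trans, PPh3 trans; NO2 cis, F trans, PPh3 cis; NO2 cis, F cis, PPh3 trans; NO2 cis, F cis, PPh3 cis (chiral); NO2 trans, F cis, PPh3 cis.
One of these lacks any improper symmetry element and so occurs as an enantiomeric pair, giving 5 + 1 = 6 stereoisomers in total.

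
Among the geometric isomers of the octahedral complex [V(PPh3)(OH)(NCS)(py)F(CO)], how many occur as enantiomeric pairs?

15

An octahedron has six vertices in three trans pairs; every non-trans pair is cis.
Placing the ligands in turn and identifying arrangements related by rotation or reflection leaves 15 distinct geometric isomers.
Of these, 15 lack any improper symmetry element and so occur as enantiomeric pairs, giving 15 + 15 = 30 stereoisomers in total.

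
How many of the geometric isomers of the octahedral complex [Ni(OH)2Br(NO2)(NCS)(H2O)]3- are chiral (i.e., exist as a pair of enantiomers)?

6

In an octahedral complex each vertex has one trans partner and four cis neighbours.
Placing the ligands in turn and identifying arrangements related by rotation or reflection leaves 9 distinct geometric isomers.
Of these, 6 lack any improper symmetry element and so occur as enantiomeric pairs, giving 9 + 6 = 15 stereoisomers in total.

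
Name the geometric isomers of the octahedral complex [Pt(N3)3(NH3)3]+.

fac and mer

The six octahedral sites form three mutually perpendicular trans pairs.
The distinct arrangements are (2 in all): N3 mer; N3 fac.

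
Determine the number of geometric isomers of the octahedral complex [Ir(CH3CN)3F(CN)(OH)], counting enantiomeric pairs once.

4

The six octahedral sites form three mutually perpendicular trans pairs.
The distinct arrangements are (4 in all): CH3CN mer (3 arrangements); CH3CN fac (chiral).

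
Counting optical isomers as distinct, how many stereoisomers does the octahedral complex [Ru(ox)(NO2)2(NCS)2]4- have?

In an octahedral complex each vertex has one trans partner and four cis neighbours.
Each ox is bidentate and must span two cis positions.
Systematic placement gives 3 geometric isomers: NO2 cis, NCS trans; NO2 cis, NCS cis (chiral); NO2 trans, NCS cis.
One of these lacks any improper symmetry element and so occurs as an enantiomeric pair, giving 3 + 1 = 4 stereoisomers in total.

4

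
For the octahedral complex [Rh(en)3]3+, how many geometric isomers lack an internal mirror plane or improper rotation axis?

1

The six octahedral sites form three mutually perpendicular trans pairs.
Each en is bidentate and must span two cis positions.
Only one geometric arrangement is possible; it has no improper symmetry element, so it exists as a pair of enantiomers (2 stereoisomers).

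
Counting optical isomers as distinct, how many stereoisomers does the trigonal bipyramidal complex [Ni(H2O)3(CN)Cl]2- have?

4

A trigonal bipyramid has two axial and three equatorial sites, which are chemically inequivalent.
Working through the distinct placements yields 4 geometric isomers: CN axial, Cl axial; CN axial, Cl equatorial; CN equatorial, Cl axial; CN equatorial, Cl equatorial.
Each arrangement has an internal mirror plane or centre of symmetry, so none is chiral.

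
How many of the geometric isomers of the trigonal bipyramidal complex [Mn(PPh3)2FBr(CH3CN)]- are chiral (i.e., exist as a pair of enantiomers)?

Systematic enumeration (placing each ligand type in turn and discarding arrangements equivalent by rotation or reflection) gives 7 geometric isomers.
Of these, 3 lack any improper symmetry element and so occur as enantiomeric pairs, giving 7 + 3 = 10 stereoisomers in total.

3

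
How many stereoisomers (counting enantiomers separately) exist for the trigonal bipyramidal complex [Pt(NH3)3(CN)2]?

A trigonal bipyramid has two axial and three equatorial sites, which are chemically inequivalent.
The distinct arrangements are (3 in all): CN both axial; CN one axial, one equatorial; CN both equatorial.
Each arrangement has an internal mirror plane or centre of symmetry, so none is chiral.

3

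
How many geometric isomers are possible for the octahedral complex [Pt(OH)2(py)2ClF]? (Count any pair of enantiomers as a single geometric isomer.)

The six octahedral sites form three mutually perpendicular trans pairs.
The distinct arrangements are (6 in all): OH trans, py trans; OH cis, py cis (3 arrangements, 2 chiral); OH cis, py trans; OH trans, py cis.

6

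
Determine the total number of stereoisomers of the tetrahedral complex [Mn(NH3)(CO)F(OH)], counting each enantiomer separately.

2

All four vertices of a tetrahedron are equivalent and mutually adjacent, so cis/trans isomerism cannot arise.
Only one geometric arrangement is possible; it has no improper symmetry element, so it exists as a pair of enantiomers (2 stereoisomers).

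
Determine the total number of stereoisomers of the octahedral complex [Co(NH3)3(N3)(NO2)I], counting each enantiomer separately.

5

In an octahedral complex each vertex has one trans partner and four cis neighbours.
Systematic placement gives 4 geometric isomers: NH3 mer (3 arrangements); NH3 fac (chiral).
One of these lacks any improper symmetry element and so occurs as an enantiomeric pair, giving 4 + 1 = 5 stereoisomers in total.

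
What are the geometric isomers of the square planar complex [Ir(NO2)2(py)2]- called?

cis and trans

A square has two trans pairs of vertices; adjacent vertices are cis.
There are 2 geometric isomers: NO2 cis; NO2 trans.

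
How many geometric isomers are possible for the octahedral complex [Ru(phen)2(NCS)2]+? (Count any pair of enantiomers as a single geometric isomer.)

An octahedron has six vertices in three trans pairs; every non-trans pair is cis.
Each phen is bidentate and must span two cis positions.
The distinct arrangements are (2 in all): NCS trans; NCS cis (chiral).

2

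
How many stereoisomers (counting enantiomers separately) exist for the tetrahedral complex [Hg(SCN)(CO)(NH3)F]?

2

All four vertices of a tetrahedron are equivalent and mutually adjacent, so cis/trans isomerism cannot arise.
Only one geometric arrangement is possible; it has no improper symmetry element, so it exists as a pair of enantiomers (2 stereoisomers).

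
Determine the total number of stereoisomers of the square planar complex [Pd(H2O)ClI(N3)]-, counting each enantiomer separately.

Working through the distinct placements yields 3 geometric isomers: (Cl/I trans, H2O/N3 trans); (Cl/N3 trans, H2O/I trans); (Cl/H2O trans, I/N3 trans).
Each arrangement has an internal mirror plane or centre of symmetry, so none is chiral.

3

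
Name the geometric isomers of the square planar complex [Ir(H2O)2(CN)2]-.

A square has two trans pairs of vertices; adjacent vertices are cis.
The distinct arrangements are (2 in all): H2O cis; H2O trans.

cis and trans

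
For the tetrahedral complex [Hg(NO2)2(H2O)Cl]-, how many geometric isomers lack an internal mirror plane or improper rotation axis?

0

In a tetrahedral complex all four positions are equivalent and every pair of ligands is adjacent — there is no cis/trans distinction.
Only one geometric arrangement is possible.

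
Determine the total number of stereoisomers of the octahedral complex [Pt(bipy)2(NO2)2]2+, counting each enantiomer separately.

3

An octahedron has six vertices in three trans pairs; every non-trans pair is cis.
Each bipy is bidentate and must span two cis positions.
Systematic placement gives 2 geometric isomers: NO2 trans; NO2 cis (chiral).
One of these lacks any improper symmetry element and so occurs as an enantiomeric pair, giving 2 + 1 = 3 stereoisomers in total.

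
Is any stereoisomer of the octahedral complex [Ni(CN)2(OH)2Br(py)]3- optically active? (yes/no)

yes

An octahedron has six vertices in three trans pairs; every non-trans pair is cis.
There are 6 geometric isomers: CN cis, OH cis (3 arrangements, 2 chiral); CN cis, OH trans; CN trans, OH cis; CN trans, OH trans.
Of these, 2 lack any improper symmetry element and so occur as enantiomeric pairs, giving 6 + 2 = 8 stereoisomers in total.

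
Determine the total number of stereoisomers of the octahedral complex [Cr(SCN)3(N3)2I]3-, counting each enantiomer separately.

3

The six octahedral sites form three mutually perpendicular trans pairs.
Systematic placement gives 3 geometric isomers: SCN mer, N3 cis; SCN mer, N3 trans; SCN fac, N3 cis.
Each arrangement has an internal mirror plane or centre of symmetry, so none is chiral.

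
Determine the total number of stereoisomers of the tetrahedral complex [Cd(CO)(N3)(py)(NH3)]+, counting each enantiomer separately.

2

All four vertices of a tetrahedron are equivalent and mutually adjacent, so cis/trans isomerism cannot arise.
Only one geometric arrangement is possible; it has no improper symmetry element, so it exists as a pair of enantiomers (2 stereoisomers).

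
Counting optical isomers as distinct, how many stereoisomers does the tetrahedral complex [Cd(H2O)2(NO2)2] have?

1

Only one geometric arrangement is possible.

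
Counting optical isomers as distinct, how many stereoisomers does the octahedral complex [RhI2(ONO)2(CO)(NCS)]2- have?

8

The six octahedral sites form three mutually perpendicular trans pairs.
There are 6 geometric isomers: I cis, ONO trans; I cis, ONO cis (3 arrangements, 2 chiral); I trans, ONO trans; I trans, ONO cis.
Of these, 2 lack any improper symmetry element and so occur as enantiomeric pairs, giving 6 + 2 = 8 stereoisomers in total.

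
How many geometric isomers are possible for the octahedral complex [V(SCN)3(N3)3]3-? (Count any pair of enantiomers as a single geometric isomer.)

2

The distinct arrangements are (2 in all): SCN mer; SCN fac.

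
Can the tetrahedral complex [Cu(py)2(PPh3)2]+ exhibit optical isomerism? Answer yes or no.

no

Only one geometric arrangement is possible.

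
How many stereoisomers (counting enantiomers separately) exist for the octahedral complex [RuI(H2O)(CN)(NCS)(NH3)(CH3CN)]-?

30

Exhaustive case analysis gives 15 geometric isomers.
Of these, 15 lack any improper symmetry element and so occur as enantiomeric pairs, giving 15 + 15 = 30 stereoisomers in total.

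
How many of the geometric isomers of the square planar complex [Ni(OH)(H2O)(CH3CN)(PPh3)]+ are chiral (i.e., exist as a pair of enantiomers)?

0

A square has two trans pairs of vertices; adjacent vertices are cis.
The distinct arrangements are (3 in all): (CH3CN/OH trans, H2O/PPh3 trans); (CH3CN/PPh3 trans, H2O/OH trans); (CH3CN/H2O trans, OH/PPh3 trans).
Each arrangement has an internal mirror plane or centre of symmetry, so none is chiral.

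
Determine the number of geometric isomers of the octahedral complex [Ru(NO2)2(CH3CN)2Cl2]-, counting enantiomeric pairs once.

5

An octahedron has six vertices in three trans pairs; every non-trans pair is cis.
The distinct arrangements are (5 in all): NO2 trans, CH3CN trans, Cl trans; NO2 cis, CH3CN trans, Cl cis; NO2 trans, CH3CN cis, Cl cis; NO2 cis, CH3CN cis, Cl cis (chiral); NO2 cis, CH3CN cis, Cl trans.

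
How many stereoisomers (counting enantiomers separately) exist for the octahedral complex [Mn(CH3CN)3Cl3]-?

An octahedron has six vertices in three trans pairs; every non-trans pair is cis.
Systematic placement gives 2 geometric isomers: CH3CN mer; CH3CN fac.
Each arrangement has an internal mirror plane or centre of symmetry, so none is chiral.

2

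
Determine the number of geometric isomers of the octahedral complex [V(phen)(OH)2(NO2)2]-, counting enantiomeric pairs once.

3

Each phen is bidentate and must span two cis positions.
The distinct arrangements are (3 in all): OH cis, NO2 trans; OH cis, NO2 cis (chiral); OH trans, NO2 cis.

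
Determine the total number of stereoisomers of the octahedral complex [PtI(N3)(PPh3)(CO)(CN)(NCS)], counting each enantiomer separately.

30

Placing the ligands in turn and identifying arrangements related by rotation or reflection leaves 15 distinct geometric isomers.
Of these, 15 lack any improper symmetry element and so occur as enantiomeric pairs, giving 15 + 15 = 30 stereoisomers in total.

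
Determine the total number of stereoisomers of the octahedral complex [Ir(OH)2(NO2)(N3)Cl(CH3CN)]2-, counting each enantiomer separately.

15

An octahedron has six vertices in three trans pairs; every non-trans pair is cis.
Placing the ligands in turn and identifying arrangements related by rotation or reflection leaves 9 distinct geometric isomers.
Of these, 6 lack any improper symmetry element and so occur as enantiomeric pairs, giving 9 + 6 = 15 stereoisomers in total.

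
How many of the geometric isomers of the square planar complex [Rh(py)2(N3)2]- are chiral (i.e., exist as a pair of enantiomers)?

A square has two trans pairs of vertices; adjacent vertices are cis.
There are 2 geometric isomers: py cis; py trans.
Each arrangement has an internal mirror plane or centre of symmetry, so none is chiral.

0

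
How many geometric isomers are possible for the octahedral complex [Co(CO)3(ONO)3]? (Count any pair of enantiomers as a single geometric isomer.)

2

The six octahedral sites form three mutually perpendicular trans pairs.
The distinct arrangements are (2 in all): CO mer; CO fac.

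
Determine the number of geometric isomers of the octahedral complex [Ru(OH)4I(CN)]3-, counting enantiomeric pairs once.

Systematic placement gives 2 geometric isomers: I and CN mutually trans; I and CN mutually cis.

2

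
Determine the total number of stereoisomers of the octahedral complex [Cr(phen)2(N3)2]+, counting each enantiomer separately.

The six octahedral sites form three mutually perpendicular trans pairs.
Each phen is bidentate and must span two cis positions.
Systematic placement gives 2 geometric isomers: N3 trans; N3 cis (chiral).
One of these lacks any improper symmetry element and so occurs as an enantiomeric pair, giving 2 + 1 = 3 stereoisomers in total.

3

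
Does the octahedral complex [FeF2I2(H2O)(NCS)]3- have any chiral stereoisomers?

yes

Systematic placement gives 6 geometric isomers: F trans, I cis; F trans, I trans; F cis, I cis (3 arrangements, 2 chiral); F cis, I trans.
Of these, 2 lack any improper symmetry element and so occur as enantiomeric pairs, giving 6 + 2 = 8 stereoisomers in total.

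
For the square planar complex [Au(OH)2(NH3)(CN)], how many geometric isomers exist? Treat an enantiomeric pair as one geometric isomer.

2

Working through the distinct placements yields 2 geometric isomers: OH cis; OH trans.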